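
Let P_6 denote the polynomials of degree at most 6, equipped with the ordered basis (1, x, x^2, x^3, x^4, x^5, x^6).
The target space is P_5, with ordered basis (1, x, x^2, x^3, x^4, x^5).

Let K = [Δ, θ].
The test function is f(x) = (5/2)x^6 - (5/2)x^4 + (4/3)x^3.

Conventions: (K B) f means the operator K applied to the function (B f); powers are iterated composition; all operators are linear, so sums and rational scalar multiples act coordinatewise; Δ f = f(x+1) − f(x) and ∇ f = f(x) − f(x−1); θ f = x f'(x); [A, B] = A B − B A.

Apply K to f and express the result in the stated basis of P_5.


θ f = 15x^6 - 10x^4 + 4x^3
Δ θ f = 90x^5 + 225x^4 + 260x^3 + 177x^2 + 62x + 9
Δ f = 15x^5 + (75/2)x^4 + 40x^3 + (53/2)x^2 + 9x + 4/3
θ Δ f = 75x^5 + 150x^4 + 120x^3 + 53x^2 + 9x
[Δ, θ] f = 15x^5 + 75x^4 + 140x^3 + 124x^2 + 53x + 9

the image equals g(x) = 15x^5 + 75x^4 + 140x^3 + 124x^2 + 53x + 9


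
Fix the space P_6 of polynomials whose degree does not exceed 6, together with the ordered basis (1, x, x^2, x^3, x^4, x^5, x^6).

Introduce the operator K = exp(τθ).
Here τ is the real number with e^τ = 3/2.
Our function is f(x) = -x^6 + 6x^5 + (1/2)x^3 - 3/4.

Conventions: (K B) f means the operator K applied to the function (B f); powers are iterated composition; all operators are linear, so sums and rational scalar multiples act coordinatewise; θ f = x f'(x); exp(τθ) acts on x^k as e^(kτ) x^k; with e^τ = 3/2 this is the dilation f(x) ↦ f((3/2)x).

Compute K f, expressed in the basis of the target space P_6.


exp(τθ) x^k = e^(kτ) x^k; with e^τ = 3/2 this sends x^k to (3/2)^k x^k
x^3 ↦ 27/8 x^3
x^5 ↦ 243/32 x^5
x^6 ↦ 729/64 x^6
applying this coordinatewise to f: exp(τθ) f = -(729/64)x^6 + (729/16)x^5 + (27/16)x^3 - 3/4

the image equals g(x) = -(729/64)x^6 + (729/16)x^5 + (27/16)x^3 - 3/4


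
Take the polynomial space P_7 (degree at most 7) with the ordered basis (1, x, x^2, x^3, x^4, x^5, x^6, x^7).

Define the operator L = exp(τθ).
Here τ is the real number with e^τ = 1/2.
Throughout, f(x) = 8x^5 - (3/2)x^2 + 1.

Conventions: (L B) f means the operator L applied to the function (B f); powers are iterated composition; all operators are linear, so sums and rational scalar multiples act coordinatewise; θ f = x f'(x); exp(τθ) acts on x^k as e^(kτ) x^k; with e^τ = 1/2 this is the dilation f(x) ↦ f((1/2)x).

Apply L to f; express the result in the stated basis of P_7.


exp(τθ) x^k = e^(kτ) x^k; with e^τ = 1/2 this sends x^k to (1/2)^k x^k
x^2 ↦ 1/4 x^2
x^5 ↦ 1/32 x^5
applying this coordinatewise to f: exp(τθ) f = (1/4)x^5 - (3/8)x^2 + 1

g(x) = (1/4)x^5 - (3/8)x^2 + 1


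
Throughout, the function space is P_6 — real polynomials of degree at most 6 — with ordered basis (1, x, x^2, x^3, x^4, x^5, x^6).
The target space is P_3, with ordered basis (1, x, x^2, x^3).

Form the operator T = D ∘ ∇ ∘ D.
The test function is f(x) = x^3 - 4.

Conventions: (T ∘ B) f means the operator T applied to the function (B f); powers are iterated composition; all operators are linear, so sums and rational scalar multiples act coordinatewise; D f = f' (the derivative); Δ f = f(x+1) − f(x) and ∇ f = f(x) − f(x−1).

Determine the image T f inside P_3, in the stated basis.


the image equals g(x) = 6

D f = 3x^2
∇ D f = 6x - 3
D ∇ D f = 6


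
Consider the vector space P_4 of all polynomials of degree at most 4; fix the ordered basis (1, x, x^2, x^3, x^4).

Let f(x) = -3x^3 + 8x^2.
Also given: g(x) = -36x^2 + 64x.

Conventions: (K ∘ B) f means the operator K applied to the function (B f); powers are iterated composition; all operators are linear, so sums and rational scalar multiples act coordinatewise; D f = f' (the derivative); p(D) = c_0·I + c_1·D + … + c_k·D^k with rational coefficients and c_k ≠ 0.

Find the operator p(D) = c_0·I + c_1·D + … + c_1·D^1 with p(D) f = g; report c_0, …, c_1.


D^0 f = -3x^3 + 8x^2
D^1 f = -9x^2 + 16x
matching coefficients of g against c_0 f + c_1 Df + … from the top degree down determines the c_i
solution: c_0 = 0, c_1 = 4

p(D) = 4·D, i.e. c_0 = 0, c_1 = 4


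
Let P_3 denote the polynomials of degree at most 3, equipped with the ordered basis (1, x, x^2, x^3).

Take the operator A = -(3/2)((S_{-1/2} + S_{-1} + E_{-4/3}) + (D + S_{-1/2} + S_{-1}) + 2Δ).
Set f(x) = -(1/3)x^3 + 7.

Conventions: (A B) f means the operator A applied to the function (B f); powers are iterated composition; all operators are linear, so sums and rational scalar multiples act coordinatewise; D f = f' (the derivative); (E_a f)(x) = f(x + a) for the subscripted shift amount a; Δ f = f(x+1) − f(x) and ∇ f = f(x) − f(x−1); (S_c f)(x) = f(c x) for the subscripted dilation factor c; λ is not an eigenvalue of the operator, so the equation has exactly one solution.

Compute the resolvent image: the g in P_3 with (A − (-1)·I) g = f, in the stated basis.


write g with unknown coordinates in the stated basis and equate coefficients in (A − (-1)·I) g = f
solving from the highest basis element down gives g = -(8/69)x^3 + (80/391)x^2 - (278/1173)x - 161128/137241
check: A g = -(5/23)x^3 - (80/391)x^2 + (278/1173)x + 1121815/137241
so A g − (-1)·g = -(1/3)x^3 + 7 = f ✓

g(x) = -(8/69)x^3 + (80/391)x^2 - (278/1173)x - 161128/137241


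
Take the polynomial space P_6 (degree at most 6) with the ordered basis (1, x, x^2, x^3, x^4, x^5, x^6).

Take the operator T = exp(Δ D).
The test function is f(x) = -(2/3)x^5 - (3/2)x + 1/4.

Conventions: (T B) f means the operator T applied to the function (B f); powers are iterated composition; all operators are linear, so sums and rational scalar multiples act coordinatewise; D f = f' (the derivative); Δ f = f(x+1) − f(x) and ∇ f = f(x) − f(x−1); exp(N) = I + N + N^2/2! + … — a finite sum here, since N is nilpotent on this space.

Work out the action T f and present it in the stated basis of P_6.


order-1 term: -(40/3)x^3 - 20x^2 - (40/3)x - 10/3
order-2 term: -40x - 40
the series for exp(Δ D) f terminates at order 2
exp(Δ D) f = -(2/3)x^5 - (40/3)x^3 - 20x^2 - (329/6)x - 517/12

the result is g(x) = -(2/3)x^5 - (40/3)x^3 - 20x^2 - (329/6)x - 517/12


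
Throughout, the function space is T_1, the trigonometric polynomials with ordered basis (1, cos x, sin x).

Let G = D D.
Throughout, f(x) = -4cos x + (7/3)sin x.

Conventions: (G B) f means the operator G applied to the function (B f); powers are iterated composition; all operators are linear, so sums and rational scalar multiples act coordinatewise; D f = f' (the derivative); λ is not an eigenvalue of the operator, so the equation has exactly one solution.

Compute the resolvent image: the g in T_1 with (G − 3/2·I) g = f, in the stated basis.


g(x) = (8/5)cos x - (14/15)sin x

write g with unknown coordinates in the stated basis and equate coefficients in (G − 3/2·I) g = f
solving from the highest basis element down gives g = (8/5)cos x - (14/15)sin x
check: G g = -(8/5)cos x + (14/15)sin x
so G g − 3/2·g = -4cos x + (7/3)sin x = f ✓


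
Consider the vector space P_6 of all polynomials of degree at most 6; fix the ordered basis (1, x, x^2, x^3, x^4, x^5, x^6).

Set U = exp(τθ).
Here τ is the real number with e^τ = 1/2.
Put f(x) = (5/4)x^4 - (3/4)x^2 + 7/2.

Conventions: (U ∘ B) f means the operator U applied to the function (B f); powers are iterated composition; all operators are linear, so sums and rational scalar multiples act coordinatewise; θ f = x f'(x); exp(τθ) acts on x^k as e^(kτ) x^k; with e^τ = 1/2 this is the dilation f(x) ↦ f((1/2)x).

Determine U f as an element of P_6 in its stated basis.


exp(τθ) x^k = e^(kτ) x^k; with e^τ = 1/2 this sends x^k to (1/2)^k x^k
x^2 ↦ 1/4 x^2
x^4 ↦ 1/16 x^4
applying this coordinatewise to f: exp(τθ) f = (5/64)x^4 - (3/16)x^2 + 7/2

the result is g(x) = (5/64)x^4 - (3/16)x^2 + 7/2


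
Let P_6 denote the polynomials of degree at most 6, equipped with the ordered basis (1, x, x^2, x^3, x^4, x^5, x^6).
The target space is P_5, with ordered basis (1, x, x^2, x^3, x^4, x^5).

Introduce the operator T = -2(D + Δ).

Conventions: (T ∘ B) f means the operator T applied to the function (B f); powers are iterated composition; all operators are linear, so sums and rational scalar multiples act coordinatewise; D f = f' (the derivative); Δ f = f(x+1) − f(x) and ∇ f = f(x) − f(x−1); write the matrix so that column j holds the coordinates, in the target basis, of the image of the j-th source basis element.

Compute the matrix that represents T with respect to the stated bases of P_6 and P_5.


the matrix is [[0, -4, -2, -2, -2, -2, -2]; [0, 0, -8, -6, -8, -10, -12]; [0, 0, 0, -12, -12, -20, -30]; [0, 0, 0, 0, -16, -20, -40]; [0, 0, 0, 0, 0, -20, -30]; [0, 0, 0, 0, 0, 0, -24]] (rows listed top to bottom)

image of 1: 0
image of x: -4
image of x^2: -8x - 2
image of x^3: -12x^2 - 6x - 2
image of x^4: -16x^3 - 12x^2 - 8x - 2
image of x^5: -20x^4 - 20x^3 - 20x^2 - 10x - 2
image of x^6: -24x^5 - 30x^4 - 40x^3 - 30x^2 - 12x - 2
each image's coordinates form column j of the matrix


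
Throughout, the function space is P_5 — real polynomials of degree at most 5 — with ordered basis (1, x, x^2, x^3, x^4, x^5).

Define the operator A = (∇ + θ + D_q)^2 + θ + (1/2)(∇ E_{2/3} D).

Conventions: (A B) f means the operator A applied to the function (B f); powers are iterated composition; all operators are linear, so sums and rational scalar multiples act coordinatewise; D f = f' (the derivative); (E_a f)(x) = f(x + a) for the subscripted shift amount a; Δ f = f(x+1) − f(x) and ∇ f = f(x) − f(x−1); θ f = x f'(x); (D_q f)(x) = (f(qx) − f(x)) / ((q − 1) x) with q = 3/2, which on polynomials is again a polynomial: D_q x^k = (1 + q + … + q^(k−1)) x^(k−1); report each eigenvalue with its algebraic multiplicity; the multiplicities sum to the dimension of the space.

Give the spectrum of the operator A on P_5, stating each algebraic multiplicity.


λ = 0 (multiplicity 1), λ = 2 (multiplicity 1), λ = 6 (multiplicity 1), λ = 12 (multiplicity 1), λ = 20 (multiplicity 1), λ = 30 (multiplicity 1)

image of 1: 0
image of x: 2x + 2
image of x^2: 6x^2 + (27/2)x + 8
image of x^3: 12x^3 + (155/4)x^2 + (207/8)x - 41/4
image of x^4: 20x^4 + (679/8)x^3 + (2047/32)x^2 - (331/8)x + 547/24
image of x^5: 30x^5 + (2619/16)x^4 + (19267/128)x^3 - (893/8)x^2 + (1453/12)x - 18457/432
the matrix is upper triangular; its diagonal is (0, 2, 6, 12, 20, 30)
for a triangular matrix the eigenvalues are the diagonal entries, with algebraic multiplicity their repetition count


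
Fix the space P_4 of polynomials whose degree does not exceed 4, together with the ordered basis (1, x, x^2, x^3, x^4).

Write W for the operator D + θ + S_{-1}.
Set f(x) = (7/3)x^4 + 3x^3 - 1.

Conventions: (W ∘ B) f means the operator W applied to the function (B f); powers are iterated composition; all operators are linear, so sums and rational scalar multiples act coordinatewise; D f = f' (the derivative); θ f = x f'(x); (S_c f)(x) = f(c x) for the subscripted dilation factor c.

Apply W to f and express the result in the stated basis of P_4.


D f = (28/3)x^3 + 9x^2
θ f = (28/3)x^4 + 9x^3
S_{-1} f = (7/3)x^4 - 3x^3 - 1
(D + θ + S_{-1}) f = (35/3)x^4 + (46/3)x^3 + 9x^2 - 1

g(x) = (35/3)x^4 + (46/3)x^3 + 9x^2 - 1


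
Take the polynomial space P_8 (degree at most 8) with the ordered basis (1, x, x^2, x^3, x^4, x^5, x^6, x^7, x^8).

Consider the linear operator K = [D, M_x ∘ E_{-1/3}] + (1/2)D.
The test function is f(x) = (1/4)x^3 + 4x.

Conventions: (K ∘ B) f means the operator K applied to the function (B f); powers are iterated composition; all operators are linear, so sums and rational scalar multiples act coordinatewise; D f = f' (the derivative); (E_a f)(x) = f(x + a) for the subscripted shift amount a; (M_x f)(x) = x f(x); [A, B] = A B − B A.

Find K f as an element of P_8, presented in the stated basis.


g(x) = (1/4)x^3 + (1/8)x^2 + (49/12)x + 71/108

E_{-1/3} f = (1/4)x^3 - (1/4)x^2 + (49/12)x - 145/108
M_x E_{-1/3} f = (1/4)x^4 - (1/4)x^3 + (49/12)x^2 - (145/108)x
D (M_x ∘ E_{-1/3}) f = x^3 - (3/4)x^2 + (49/6)x - 145/108
D f = (3/4)x^2 + 4
E_{-1/3} D f = (3/4)x^2 - (1/2)x + 49/12
M_x E_{-1/3} D f = (3/4)x^3 - (1/2)x^2 + (49/12)x
[D, M_x ∘ E_{-1/3}] f = (1/4)x^3 - (1/4)x^2 + (49/12)x - 145/108
D f = (3/4)x^2 + 4
((1/2)D) f = (3/8)x^2 + 2
([D, M_x ∘ E_{-1/3}] + (1/2)D) f = (1/4)x^3 + (1/8)x^2 + (49/12)x + 71/108


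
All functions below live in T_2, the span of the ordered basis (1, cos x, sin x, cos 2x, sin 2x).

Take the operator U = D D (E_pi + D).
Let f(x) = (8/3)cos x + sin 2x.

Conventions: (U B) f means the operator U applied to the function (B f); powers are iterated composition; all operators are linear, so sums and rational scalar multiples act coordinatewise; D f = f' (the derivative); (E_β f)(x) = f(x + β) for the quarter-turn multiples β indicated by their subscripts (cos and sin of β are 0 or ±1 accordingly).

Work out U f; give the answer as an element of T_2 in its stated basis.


E_pi f = -(8/3)cos x + sin 2x
D f = -(8/3)sin x + 2cos 2x
(E_pi + D) f = -(8/3)cos x - (8/3)sin x + 2cos 2x + sin 2x
D (E_pi + D) f = -(8/3)cos x + (8/3)sin x + 2cos 2x - 4sin 2x
D D (E_pi + D) f = (8/3)cos x + (8/3)sin x - 8cos 2x - 4sin 2x

g(x) = (8/3)cos x + (8/3)sin x - 8cos 2x - 4sin 2x


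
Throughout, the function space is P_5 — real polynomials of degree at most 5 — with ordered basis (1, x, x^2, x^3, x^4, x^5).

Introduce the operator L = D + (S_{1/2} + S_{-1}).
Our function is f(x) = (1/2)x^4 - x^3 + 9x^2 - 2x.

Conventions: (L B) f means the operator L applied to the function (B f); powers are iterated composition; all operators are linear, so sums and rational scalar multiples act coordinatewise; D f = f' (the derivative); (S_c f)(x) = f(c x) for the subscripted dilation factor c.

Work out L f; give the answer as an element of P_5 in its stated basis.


the image equals g(x) = (17/32)x^4 + (23/8)x^3 + (33/4)x^2 + 19x - 2

D f = 2x^3 - 3x^2 + 18x - 2
S_{1/2} f = (1/32)x^4 - (1/8)x^3 + (9/4)x^2 - x
S_{-1} f = (1/2)x^4 + x^3 + 9x^2 + 2x
(S_{1/2} + S_{-1}) f = (17/32)x^4 + (7/8)x^3 + (45/4)x^2 + x
(D + (S_{1/2} + S_{-1})) f = (17/32)x^4 + (23/8)x^3 + (33/4)x^2 + 19x - 2


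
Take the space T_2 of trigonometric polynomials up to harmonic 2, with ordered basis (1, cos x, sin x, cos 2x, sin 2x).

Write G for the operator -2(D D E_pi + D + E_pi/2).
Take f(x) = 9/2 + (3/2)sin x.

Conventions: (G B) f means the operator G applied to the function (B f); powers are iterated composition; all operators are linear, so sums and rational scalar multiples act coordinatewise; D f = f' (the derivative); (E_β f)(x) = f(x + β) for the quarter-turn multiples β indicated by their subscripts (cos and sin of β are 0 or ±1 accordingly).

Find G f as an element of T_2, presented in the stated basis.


the image equals g(x) = -9 - 6cos x - 3sin x

E_pi f = 9/2 - (3/2)sin x
D E_pi f = -(3/2)cos x
D D E_pi f = (3/2)sin x
D f = (3/2)cos x
E_pi/2 f = 9/2 + (3/2)cos x
(D D E_pi + D + E_pi/2) f = 9/2 + 3cos x + (3/2)sin x
(-2(D D E_pi + D + E_pi/2)) f = -9 - 6cos x - 3sin x


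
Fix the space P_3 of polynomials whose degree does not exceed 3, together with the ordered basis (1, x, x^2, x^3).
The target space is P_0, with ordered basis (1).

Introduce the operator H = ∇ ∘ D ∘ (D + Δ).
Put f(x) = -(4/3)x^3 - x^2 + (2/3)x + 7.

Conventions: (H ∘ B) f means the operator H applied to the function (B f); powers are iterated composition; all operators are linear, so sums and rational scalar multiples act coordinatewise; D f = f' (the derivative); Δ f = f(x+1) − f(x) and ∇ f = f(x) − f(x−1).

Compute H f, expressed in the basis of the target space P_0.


the result is g(x) = -16

D f = -4x^2 - 2x + 2/3
Δ f = -4x^2 - 6x - 5/3
(D + Δ) f = -8x^2 - 8x - 1
D (D + Δ) f = -16x - 8
∇ D (D + Δ) f = -16


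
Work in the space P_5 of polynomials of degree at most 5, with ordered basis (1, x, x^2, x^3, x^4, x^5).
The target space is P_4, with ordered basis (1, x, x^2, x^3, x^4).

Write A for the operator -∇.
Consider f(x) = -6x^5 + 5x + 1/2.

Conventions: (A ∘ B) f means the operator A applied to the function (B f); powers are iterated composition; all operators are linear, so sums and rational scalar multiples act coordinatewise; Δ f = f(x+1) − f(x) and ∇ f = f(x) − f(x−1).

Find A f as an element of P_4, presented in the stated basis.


the image equals g(x) = 30x^4 - 60x^3 + 60x^2 - 30x + 1

∇ f = -30x^4 + 60x^3 - 60x^2 + 30x - 1
(-∇) f = 30x^4 - 60x^3 + 60x^2 - 30x + 1


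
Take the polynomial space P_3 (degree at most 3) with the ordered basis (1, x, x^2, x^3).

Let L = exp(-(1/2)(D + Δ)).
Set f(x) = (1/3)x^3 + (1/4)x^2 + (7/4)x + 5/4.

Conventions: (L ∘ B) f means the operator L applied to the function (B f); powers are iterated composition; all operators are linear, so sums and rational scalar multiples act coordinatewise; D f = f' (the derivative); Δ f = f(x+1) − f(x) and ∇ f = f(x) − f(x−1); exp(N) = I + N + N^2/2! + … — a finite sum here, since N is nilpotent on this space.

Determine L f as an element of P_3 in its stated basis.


the result is g(x) = (1/3)x^3 - (3/4)x^2 + (7/4)x - 3/8

order-1 term: -x^2 - x - 49/24
order-2 term: x + 3/4
order-3 term: -1/3
the series for exp(-(1/2)(D + Δ)) f terminates at order 3
exp(-(1/2)(D + Δ)) f = (1/3)x^3 - (3/4)x^2 + (7/4)x - 3/8


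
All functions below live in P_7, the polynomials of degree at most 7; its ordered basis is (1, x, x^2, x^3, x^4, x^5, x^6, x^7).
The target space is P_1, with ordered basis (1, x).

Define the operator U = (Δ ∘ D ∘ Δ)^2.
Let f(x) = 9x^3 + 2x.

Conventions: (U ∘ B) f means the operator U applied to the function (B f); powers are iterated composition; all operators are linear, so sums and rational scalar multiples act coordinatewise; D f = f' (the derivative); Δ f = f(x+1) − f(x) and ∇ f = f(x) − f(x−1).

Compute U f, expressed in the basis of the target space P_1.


Δ f = 27x^2 + 27x + 11
D Δ f = 54x + 27
Δ D Δ f = 54
Δ (Δ ∘ D ∘ Δ) f = 0
D Δ (Δ ∘ D ∘ Δ) f = 0
Δ D Δ (Δ ∘ D ∘ Δ) f = 0

the result is g(x) = 0


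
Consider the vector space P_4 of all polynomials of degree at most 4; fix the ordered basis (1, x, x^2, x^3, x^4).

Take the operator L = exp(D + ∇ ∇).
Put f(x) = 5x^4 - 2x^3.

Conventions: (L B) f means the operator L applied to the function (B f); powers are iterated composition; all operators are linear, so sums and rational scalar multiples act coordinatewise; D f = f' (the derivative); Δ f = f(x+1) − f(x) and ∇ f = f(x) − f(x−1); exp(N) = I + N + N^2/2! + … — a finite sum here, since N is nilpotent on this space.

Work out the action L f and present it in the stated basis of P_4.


order-1 term: 20x^3 + 54x^2 - 132x + 82
order-2 term: 30x^2 + 114x - 72
order-3 term: 20x + 58
order-4 term: 5
the series for exp(D + ∇ ∇) f terminates at order 4
exp(D + ∇ ∇) f = 5x^4 + 18x^3 + 84x^2 + 2x + 73

the image equals g(x) = 5x^4 + 18x^3 + 84x^2 + 2x + 73


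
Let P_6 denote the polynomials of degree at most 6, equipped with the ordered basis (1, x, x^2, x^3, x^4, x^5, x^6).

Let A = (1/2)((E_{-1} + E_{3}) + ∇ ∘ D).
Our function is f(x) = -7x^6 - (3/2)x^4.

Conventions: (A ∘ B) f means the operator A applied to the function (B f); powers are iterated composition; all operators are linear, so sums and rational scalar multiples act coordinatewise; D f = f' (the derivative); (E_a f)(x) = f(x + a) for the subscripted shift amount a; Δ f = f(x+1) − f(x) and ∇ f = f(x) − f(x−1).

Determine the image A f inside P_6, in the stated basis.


the result is g(x) = -7x^6 - 42x^5 - (1263/2)x^4 - 1616x^3 - 4569x^2 - 5046x - 5281/2

E_{-1} f = -7x^6 + 42x^5 - (213/2)x^4 + 146x^3 - 114x^2 + 48x - 17/2
E_{3} f = -7x^6 - 126x^5 - (1893/2)x^4 - 3798x^3 - 8586x^2 - 10368x - 10449/2
(E_{-1} + E_{3}) f = -14x^6 - 84x^5 - 1053x^4 - 3652x^3 - 8700x^2 - 10320x - 5233
D f = -42x^5 - 6x^3
∇ D f = -210x^4 + 420x^3 - 438x^2 + 228x - 48
((E_{-1} + E_{3}) + ∇ ∘ D) f = -14x^6 - 84x^5 - 1263x^4 - 3232x^3 - 9138x^2 - 10092x - 5281
((1/2)((E_{-1} + E_{3}) + ∇ ∘ D)) f = -7x^6 - 42x^5 - (1263/2)x^4 - 1616x^3 - 4569x^2 - 5046x - 5281/2


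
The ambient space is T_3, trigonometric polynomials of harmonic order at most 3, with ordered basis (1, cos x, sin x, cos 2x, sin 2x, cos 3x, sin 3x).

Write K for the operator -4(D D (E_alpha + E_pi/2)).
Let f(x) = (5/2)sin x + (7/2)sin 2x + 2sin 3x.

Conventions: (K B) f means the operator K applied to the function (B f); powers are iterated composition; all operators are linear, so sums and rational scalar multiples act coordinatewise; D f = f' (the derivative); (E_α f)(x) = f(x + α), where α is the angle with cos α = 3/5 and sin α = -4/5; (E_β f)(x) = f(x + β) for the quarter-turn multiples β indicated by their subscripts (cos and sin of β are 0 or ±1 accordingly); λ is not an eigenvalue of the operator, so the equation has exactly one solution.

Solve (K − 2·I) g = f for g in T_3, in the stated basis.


the image equals g(x) = -(5/2)cos x + (5/4)sin x + (336/4633)cos 2x - (1967/18532)sin 2x + (3042/113849)cos 3x - (2231/113849)sin 3x

write g with unknown coordinates in the stated basis and equate coefficients in (K − 2·I) g = f
solving from the highest basis element down gives g = -(5/2)cos x + (5/4)sin x + (336/4633)cos 2x - (1967/18532)sin 2x + (3042/113849)cos 3x - (2231/113849)sin 3x
check: K g = -5cos x + 5sin x + (672/4633)cos 2x + (15232/4633)sin 2x + (6084/113849)cos 3x + (223236/113849)sin 3x
so K g − 2·g = (5/2)sin x + (7/2)sin 2x + 2sin 3x = f ✓


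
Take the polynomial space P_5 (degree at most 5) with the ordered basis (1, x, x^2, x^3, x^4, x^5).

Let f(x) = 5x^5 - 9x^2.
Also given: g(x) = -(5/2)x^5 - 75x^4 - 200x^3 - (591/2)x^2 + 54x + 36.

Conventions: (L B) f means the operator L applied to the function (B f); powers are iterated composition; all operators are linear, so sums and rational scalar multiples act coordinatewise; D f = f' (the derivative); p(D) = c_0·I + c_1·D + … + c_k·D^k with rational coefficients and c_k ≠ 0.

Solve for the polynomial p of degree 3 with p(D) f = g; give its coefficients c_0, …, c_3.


D^0 f = 5x^5 - 9x^2
D^1 f = 25x^4 - 18x
D^2 f = 100x^3 - 18
D^3 f = 300x^2
matching coefficients of g against c_0 f + c_1 Df + … from the top degree down determines the c_i
solution: c_0 = -1/2, c_1 = -3, c_2 = -2, c_3 = -1

p(D) = -(1/2)·I − 3·D − 2·D^2 − D^3, i.e. c_0 = -1/2, c_1 = -3, c_2 = -2, c_3 = -1


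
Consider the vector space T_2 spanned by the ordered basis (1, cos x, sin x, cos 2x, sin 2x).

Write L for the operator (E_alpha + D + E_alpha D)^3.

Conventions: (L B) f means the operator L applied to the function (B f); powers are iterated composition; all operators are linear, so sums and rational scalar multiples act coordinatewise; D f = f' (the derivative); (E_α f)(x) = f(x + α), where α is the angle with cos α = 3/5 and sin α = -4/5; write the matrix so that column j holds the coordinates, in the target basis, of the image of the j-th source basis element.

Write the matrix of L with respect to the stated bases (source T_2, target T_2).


the matrix is [[1, 0, 0, 0, 0]; [0, 7/125, 524/125, 0, 0]; [0, -524/125, 7/125, 0, 0]; [0, 0, 0, 51209/15625, 58788/15625]; [0, 0, 0, -58788/15625, 51209/15625]] (rows listed top to bottom)

image of 1: 1
image of cos x: (7/125)cos x - (524/125)sin x
image of sin x: (524/125)cos x + (7/125)sin x
image of cos 2x: (51209/15625)cos 2x - (58788/15625)sin 2x
image of sin 2x: (58788/15625)cos 2x + (51209/15625)sin 2x
each image's coordinates form column j of the matrix


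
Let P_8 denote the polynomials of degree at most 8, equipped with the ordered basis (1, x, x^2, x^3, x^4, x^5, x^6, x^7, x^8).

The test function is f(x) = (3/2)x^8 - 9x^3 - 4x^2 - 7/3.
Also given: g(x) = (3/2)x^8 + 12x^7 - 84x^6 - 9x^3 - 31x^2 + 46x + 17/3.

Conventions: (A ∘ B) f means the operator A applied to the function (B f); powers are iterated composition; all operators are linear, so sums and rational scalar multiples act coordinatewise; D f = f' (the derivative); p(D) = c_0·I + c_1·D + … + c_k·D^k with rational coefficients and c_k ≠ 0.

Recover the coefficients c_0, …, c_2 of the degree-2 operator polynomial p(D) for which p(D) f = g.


D^0 f = (3/2)x^8 - 9x^3 - 4x^2 - 7/3
D^1 f = 12x^7 - 27x^2 - 8x
D^2 f = 84x^6 - 54x - 8
matching coefficients of g against c_0 f + c_1 Df + … from the top degree down determines the c_i
solution: c_0 = 1, c_1 = 1, c_2 = -1

c_0 = 1, c_1 = 1, c_2 = -1


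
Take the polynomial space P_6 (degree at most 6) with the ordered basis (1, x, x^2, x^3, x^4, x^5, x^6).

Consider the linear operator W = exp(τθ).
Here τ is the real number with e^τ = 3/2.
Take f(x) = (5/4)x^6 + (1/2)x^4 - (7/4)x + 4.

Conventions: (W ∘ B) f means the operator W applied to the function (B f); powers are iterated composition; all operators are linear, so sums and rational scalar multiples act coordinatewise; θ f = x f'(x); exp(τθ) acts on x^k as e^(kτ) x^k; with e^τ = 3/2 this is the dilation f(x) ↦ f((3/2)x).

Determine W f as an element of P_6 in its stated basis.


the result is g(x) = (3645/256)x^6 + (81/32)x^4 - (21/8)x + 4

exp(τθ) x^k = e^(kτ) x^k; with e^τ = 3/2 this sends x^k to (3/2)^k x^k
x ↦ 3/2 x
x^4 ↦ 81/16 x^4
x^6 ↦ 729/64 x^6
applying this coordinatewise to f: exp(τθ) f = (3645/256)x^6 + (81/32)x^4 - (21/8)x + 4


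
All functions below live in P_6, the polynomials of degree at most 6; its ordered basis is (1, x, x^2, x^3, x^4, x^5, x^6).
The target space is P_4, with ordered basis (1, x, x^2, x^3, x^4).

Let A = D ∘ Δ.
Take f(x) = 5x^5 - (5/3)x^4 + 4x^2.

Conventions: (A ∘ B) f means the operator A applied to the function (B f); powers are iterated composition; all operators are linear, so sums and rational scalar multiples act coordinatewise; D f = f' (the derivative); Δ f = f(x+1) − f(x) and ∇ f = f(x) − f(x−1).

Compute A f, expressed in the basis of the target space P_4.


the result is g(x) = 100x^3 + 130x^2 + 80x + 79/3

Δ f = 25x^4 + (130/3)x^3 + 40x^2 + (79/3)x + 22/3
D Δ f = 100x^3 + 130x^2 + 80x + 79/3


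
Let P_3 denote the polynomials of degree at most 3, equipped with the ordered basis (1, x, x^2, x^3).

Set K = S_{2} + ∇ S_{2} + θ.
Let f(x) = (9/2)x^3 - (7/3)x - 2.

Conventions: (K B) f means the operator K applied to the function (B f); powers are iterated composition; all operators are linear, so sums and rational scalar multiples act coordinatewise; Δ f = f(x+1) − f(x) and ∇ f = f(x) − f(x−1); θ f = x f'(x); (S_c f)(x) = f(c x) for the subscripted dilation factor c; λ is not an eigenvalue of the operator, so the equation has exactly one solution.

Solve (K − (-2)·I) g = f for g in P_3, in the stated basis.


the result is g(x) = (9/26)x^3 - (27/26)x^2 + (557/195)x - 2854/585

write g with unknown coordinates in the stated basis and equate coefficients in (K − (-2)·I) g = f
solving from the highest basis element down gives g = (9/26)x^3 - (27/26)x^2 + (557/195)x - 2854/585
check: K g = (99/26)x^3 + (27/13)x^2 - (523/65)x + 4538/585
so K g − (-2)·g = (9/2)x^3 - (7/3)x - 2 = f ✓


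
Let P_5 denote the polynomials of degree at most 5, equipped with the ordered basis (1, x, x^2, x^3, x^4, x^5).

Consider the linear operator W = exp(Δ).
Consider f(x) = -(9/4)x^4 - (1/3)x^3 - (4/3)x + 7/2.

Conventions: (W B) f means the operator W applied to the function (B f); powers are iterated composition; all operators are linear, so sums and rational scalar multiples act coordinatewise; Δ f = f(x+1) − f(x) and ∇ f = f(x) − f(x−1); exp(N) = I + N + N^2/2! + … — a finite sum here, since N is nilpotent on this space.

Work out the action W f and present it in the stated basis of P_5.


the image equals g(x) = -(9/4)x^4 - (28/3)x^3 - 28x^2 - (145/3)x - 133/4

order-1 term: -9x^3 - (29/2)x^2 - 10x - 47/12
order-2 term: -(27/2)x^2 - 28x - 67/4
order-3 term: -9x - 83/6
order-4 term: -9/4
the series for exp(Δ) f terminates at order 4
exp(Δ) f = -(9/4)x^4 - (28/3)x^3 - 28x^2 - (145/3)x - 133/4


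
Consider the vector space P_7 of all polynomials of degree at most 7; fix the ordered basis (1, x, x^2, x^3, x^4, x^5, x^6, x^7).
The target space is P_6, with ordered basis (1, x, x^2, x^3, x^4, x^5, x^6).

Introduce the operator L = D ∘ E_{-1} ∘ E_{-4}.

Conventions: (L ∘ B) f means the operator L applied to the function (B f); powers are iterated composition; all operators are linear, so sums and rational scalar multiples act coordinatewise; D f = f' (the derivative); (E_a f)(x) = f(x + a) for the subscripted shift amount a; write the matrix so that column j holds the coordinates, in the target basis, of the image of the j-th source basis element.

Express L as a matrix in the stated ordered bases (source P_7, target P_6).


the matrix is [[0, 1, -10, 75, -500, 3125, -18750, 109375]; [0, 0, 2, -30, 300, -2500, 18750, -131250]; [0, 0, 0, 3, -60, 750, -7500, 65625]; [0, 0, 0, 0, 4, -100, 1500, -17500]; [0, 0, 0, 0, 0, 5, -150, 2625]; [0, 0, 0, 0, 0, 0, 6, -210]; [0, 0, 0, 0, 0, 0, 0, 7]] (rows listed top to bottom)

image of 1: 0
image of x: 1
image of x^2: 2x - 10
image of x^3: 3x^2 - 30x + 75
image of x^4: 4x^3 - 60x^2 + 300x - 500
image of x^5: 5x^4 - 100x^3 + 750x^2 - 2500x + 3125
image of x^6: 6x^5 - 150x^4 + 1500x^3 - 7500x^2 + 18750x - 18750
image of x^7: 7x^6 - 210x^5 + 2625x^4 - 17500x^3 + 65625x^2 - 131250x + 109375
each image's coordinates form column j of the matrix


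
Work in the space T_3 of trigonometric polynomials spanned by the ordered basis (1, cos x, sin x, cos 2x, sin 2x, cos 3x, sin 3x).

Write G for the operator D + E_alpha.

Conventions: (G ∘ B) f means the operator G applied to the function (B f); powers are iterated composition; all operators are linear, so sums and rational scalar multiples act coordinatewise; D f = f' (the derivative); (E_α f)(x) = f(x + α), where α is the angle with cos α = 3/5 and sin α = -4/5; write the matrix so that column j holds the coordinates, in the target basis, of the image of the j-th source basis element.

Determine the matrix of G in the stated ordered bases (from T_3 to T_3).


image of 1: 1
image of cos x: (3/5)cos x - (1/5)sin x
image of sin x: (1/5)cos x + (3/5)sin x
image of cos 2x: -(7/25)cos 2x - (26/25)sin 2x
image of sin 2x: (26/25)cos 2x - (7/25)sin 2x
image of cos 3x: -(117/125)cos 3x - (331/125)sin 3x
image of sin 3x: (331/125)cos 3x - (117/125)sin 3x
each image's coordinates form column j of the matrix

the matrix is [[1, 0, 0, 0, 0, 0, 0]; [0, 3/5, 1/5, 0, 0, 0, 0]; [0, -1/5, 3/5, 0, 0, 0, 0]; [0, 0, 0, -7/25, 26/25, 0, 0]; [0, 0, 0, -26/25, -7/25, 0, 0]; [0, 0, 0, 0, 0, -117/125, 331/125]; [0, 0, 0, 0, 0, -331/125, -117/125]] (rows listed top to bottom)


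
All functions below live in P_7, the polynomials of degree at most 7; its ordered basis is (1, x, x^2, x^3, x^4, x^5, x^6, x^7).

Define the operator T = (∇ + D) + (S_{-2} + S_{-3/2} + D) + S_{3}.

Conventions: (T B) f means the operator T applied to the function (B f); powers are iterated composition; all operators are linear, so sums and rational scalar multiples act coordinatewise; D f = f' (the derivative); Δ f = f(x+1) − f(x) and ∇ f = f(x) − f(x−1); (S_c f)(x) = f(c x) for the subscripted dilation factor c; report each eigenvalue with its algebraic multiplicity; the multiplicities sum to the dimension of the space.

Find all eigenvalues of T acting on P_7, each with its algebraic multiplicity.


λ = -1/2 (multiplicity 1), λ = 3 (multiplicity 1), λ = 61/4 (multiplicity 1), λ = 125/8 (multiplicity 1), λ = 1633/16 (multiplicity 1), λ = 6509/32 (multiplicity 1), λ = 51481/64 (multiplicity 1), λ = 261365/128 (multiplicity 1)

image of 1: 3
image of x: -(1/2)x + 3
image of x^2: (61/4)x^2 + 6x - 1
image of x^3: (125/8)x^3 + 9x^2 - 3x + 1
image of x^4: (1633/16)x^4 + 12x^3 - 6x^2 + 4x - 1
image of x^5: (6509/32)x^5 + 15x^4 - 10x^3 + 10x^2 - 5x + 1
image of x^6: (51481/64)x^6 + 18x^5 - 15x^4 + 20x^3 - 15x^2 + 6x - 1
image of x^7: (261365/128)x^7 + 21x^6 - 21x^5 + 35x^4 - 35x^3 + 21x^2 - 7x + 1
the matrix is upper triangular; its diagonal is (3, -1/2, 61/4, 125/8, 1633/16, 6509/32, 51481/64, 261365/128)
for a triangular matrix the eigenvalues are the diagonal entries, with algebraic multiplicity their repetition count


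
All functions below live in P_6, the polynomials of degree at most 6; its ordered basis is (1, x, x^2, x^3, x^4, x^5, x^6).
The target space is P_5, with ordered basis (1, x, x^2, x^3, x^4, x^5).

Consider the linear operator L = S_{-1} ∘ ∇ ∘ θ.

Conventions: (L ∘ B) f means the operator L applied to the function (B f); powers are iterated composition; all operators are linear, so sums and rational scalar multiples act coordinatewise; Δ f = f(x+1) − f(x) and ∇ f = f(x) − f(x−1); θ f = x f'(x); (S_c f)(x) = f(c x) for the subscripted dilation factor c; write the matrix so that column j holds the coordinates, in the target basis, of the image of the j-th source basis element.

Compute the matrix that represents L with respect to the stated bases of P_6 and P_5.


image of 1: 0
image of x: 1
image of x^2: -4x - 2
image of x^3: 9x^2 + 9x + 3
image of x^4: -16x^3 - 24x^2 - 16x - 4
image of x^5: 25x^4 + 50x^3 + 50x^2 + 25x + 5
image of x^6: -36x^5 - 90x^4 - 120x^3 - 90x^2 - 36x - 6
each image's coordinates form column j of the matrix

the matrix is [[0, 1, -2, 3, -4, 5, -6]; [0, 0, -4, 9, -16, 25, -36]; [0, 0, 0, 9, -24, 50, -90]; [0, 0, 0, 0, -16, 50, -120]; [0, 0, 0, 0, 0, 25, -90]; [0, 0, 0, 0, 0, 0, -36]] (rows listed top to bottom)


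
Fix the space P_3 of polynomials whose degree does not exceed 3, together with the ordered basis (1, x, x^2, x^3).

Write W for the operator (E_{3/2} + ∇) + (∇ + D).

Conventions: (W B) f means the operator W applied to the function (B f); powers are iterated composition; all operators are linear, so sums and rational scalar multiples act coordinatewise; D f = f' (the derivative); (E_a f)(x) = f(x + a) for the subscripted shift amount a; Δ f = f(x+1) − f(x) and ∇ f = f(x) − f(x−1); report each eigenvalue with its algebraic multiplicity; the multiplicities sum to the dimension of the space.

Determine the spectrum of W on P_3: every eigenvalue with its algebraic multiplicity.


image of 1: 1
image of x: x + 9/2
image of x^2: x^2 + 9x + 1/4
image of x^3: x^3 + (27/2)x^2 + (3/4)x + 43/8
the matrix is upper triangular; its diagonal is (1, 1, 1, 1)
for a triangular matrix the eigenvalues are the diagonal entries, with algebraic multiplicity their repetition count

λ = 1 (multiplicity 4)


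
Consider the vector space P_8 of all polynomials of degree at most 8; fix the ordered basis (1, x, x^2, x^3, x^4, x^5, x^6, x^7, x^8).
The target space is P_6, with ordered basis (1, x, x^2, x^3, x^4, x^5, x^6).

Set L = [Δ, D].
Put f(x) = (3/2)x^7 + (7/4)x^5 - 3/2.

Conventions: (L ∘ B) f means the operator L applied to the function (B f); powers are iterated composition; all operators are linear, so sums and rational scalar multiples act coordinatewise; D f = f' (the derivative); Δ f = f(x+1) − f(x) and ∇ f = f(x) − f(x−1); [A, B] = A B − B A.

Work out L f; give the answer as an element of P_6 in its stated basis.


the image equals g(x) = 0

D f = (21/2)x^6 + (35/4)x^4
Δ D f = 63x^5 + (315/2)x^4 + 245x^3 + 210x^2 + 98x + 77/4
Δ f = (21/2)x^6 + (63/2)x^5 + (245/4)x^4 + 70x^3 + 49x^2 + (77/4)x + 13/4
D Δ f = 63x^5 + (315/2)x^4 + 245x^3 + 210x^2 + 98x + 77/4
[Δ, D] f = 0


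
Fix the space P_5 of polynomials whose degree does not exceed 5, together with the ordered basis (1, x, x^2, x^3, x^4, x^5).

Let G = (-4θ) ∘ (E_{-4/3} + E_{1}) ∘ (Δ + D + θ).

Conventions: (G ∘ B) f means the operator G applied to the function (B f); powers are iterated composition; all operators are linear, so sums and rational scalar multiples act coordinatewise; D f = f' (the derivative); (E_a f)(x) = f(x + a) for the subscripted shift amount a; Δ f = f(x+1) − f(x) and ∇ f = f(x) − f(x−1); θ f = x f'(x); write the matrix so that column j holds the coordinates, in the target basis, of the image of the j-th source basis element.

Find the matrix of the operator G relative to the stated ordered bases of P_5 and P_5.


the matrix is [[0, 0, 0, 0, 0, 0]; [0, -8, -80/3, -108, -5264/27, -44020/81]; [0, 0, -32, -72, -1696/3, -23360/27]; [0, 0, 0, -72, -128, -5240/3]; [0, 0, 0, 0, -128, -560/3]; [0, 0, 0, 0, 0, -200]] (rows listed top to bottom)

image of 1: 0
image of x: -8x
image of x^2: -32x^2 - (80/3)x
image of x^3: -72x^3 - 72x^2 - 108x
image of x^4: -128x^4 - 128x^3 - (1696/3)x^2 - (5264/27)x
image of x^5: -200x^5 - (560/3)x^4 - (5240/3)x^3 - (23360/27)x^2 - (44020/81)x
each image's coordinates form column j of the matrix


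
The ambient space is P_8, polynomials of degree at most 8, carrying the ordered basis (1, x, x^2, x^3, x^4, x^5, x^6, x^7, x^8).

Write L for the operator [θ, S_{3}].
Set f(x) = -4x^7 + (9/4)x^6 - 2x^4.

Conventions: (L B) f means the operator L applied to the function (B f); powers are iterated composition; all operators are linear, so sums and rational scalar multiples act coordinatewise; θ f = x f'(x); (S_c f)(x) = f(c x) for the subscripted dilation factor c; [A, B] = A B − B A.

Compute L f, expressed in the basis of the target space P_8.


S_{3} f = -8748x^7 + (6561/4)x^6 - 162x^4
θ S_{3} f = -61236x^7 + (19683/2)x^6 - 648x^4
θ f = -28x^7 + (27/2)x^6 - 8x^4
S_{3} θ f = -61236x^7 + (19683/2)x^6 - 648x^4
[θ, S_{3}] f = 0

the result is g(x) = 0


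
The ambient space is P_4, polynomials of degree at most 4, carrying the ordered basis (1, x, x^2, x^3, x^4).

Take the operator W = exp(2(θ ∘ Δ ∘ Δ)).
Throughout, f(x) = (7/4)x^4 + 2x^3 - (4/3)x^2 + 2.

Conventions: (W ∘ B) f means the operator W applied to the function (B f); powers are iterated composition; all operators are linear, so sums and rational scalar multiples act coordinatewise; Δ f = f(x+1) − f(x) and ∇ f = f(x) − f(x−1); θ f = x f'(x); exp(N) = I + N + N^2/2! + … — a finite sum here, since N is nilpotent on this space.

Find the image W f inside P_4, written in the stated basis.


order-1 term: 84x^2 + 108x
the series for exp(2(θ ∘ Δ ∘ Δ)) f terminates at order 1
exp(2(θ ∘ Δ ∘ Δ)) f = (7/4)x^4 + 2x^3 + (248/3)x^2 + 108x + 2

the image equals g(x) = (7/4)x^4 + 2x^3 + (248/3)x^2 + 108x + 2


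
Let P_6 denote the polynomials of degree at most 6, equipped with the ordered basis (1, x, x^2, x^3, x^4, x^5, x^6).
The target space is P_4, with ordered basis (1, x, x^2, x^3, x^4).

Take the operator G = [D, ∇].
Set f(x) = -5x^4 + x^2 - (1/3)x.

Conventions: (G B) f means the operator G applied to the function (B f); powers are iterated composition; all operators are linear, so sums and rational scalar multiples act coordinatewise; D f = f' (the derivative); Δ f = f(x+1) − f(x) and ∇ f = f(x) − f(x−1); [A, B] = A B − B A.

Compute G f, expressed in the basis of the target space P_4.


∇ f = -20x^3 + 30x^2 - 18x + 11/3
D ∇ f = -60x^2 + 60x - 18
D f = -20x^3 + 2x - 1/3
∇ D f = -60x^2 + 60x - 18
[D, ∇] f = 0

g(x) = 0


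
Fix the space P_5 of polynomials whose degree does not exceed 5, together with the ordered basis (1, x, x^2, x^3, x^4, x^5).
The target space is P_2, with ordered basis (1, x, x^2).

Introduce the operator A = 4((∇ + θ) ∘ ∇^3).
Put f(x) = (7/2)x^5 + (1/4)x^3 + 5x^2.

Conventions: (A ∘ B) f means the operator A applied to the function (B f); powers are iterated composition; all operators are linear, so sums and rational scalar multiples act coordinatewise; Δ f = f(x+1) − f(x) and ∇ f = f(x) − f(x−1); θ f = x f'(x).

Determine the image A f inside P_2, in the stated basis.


g(x) = 1680x^2 - 840x - 3360

∇ f = (35/2)x^4 - 35x^3 + (143/4)x^2 - (33/4)x - 5/4
∇ ∇ f = 70x^3 - 210x^2 + (493/2)x - 193/2
∇ ∇ ∇ f = 210x^2 - 630x + 1053/2
∇ ∇^3 f = 420x - 840
θ ∇^3 f = 420x^2 - 630x
(∇ + θ) ∇^3 f = 420x^2 - 210x - 840
(4((∇ + θ) ∘ ∇^3)) f = 1680x^2 - 840x - 3360


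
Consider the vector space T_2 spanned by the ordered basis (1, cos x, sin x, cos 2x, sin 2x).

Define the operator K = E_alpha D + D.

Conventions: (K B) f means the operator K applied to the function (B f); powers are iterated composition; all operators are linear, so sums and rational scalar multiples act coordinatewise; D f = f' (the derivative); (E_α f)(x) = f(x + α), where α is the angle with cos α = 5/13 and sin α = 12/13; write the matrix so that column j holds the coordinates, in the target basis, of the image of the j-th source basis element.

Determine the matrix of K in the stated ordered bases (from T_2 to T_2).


image of 1: 0
image of cos x: -(12/13)cos x - (18/13)sin x
image of sin x: (18/13)cos x - (12/13)sin x
image of cos 2x: -(240/169)cos 2x - (100/169)sin 2x
image of sin 2x: (100/169)cos 2x - (240/169)sin 2x
each image's coordinates form column j of the matrix

the matrix is [[0, 0, 0, 0, 0]; [0, -12/13, 18/13, 0, 0]; [0, -18/13, -12/13, 0, 0]; [0, 0, 0, -240/169, 100/169]; [0, 0, 0, -100/169, -240/169]] (rows listed top to bottom)
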